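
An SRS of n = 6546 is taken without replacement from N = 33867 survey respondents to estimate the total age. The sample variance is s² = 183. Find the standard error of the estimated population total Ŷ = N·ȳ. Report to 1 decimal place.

Var(Ŷ) = N²·Var(ȳ) = N²·(1 − n/N)·s²/n.
f = 6546/33867 = 0.19328550; Var(ȳ) = 0.80671450·183/6546 = 0.022552514.
Var(Ŷ) = 33867² · 0.022552514 = 2.586714 × 10^7.
SE(Ŷ) = √(2.586714 × 10^7) = 5086.0.

5086.0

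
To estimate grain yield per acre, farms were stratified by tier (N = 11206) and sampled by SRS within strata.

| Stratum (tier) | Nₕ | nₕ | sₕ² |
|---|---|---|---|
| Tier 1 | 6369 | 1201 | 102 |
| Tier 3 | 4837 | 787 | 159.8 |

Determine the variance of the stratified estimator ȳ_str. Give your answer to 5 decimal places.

Var(ȳ_str) = Σₕ Wₕ²(1 − fₕ)sₕ²/nₕ with Wₕ = Nₕ/N, N = 11206.
Tier 1: Wₕ = 0.56835624; term = 0.56835624²·(1 − 0.18856963)·102/1201 = 0.022261257.
Tier 3: Wₕ = 0.43164376; term = 0.43164376²·(1 − 0.16270416)·159.8/787 = 0.031676115.
Sum = 0.053937372.

0.05394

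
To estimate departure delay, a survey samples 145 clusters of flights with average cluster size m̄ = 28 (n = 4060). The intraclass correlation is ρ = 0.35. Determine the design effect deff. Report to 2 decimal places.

10.45

deff = 1 + (28 − 1)·0.35 = 1 + 9.45 = 10.45.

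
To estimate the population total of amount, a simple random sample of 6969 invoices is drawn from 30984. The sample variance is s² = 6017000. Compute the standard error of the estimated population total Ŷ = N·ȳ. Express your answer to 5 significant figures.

Var(Ŷ) = N²·Var(ȳ) = N²·(1 − n/N)·s²/n.
f = 6969/30984 = 0.22492254; Var(ȳ) = 0.77507746·6017000/6969 = 669.19803.
Var(Ŷ) = 30984² · 669.19803 = 6.4243563 × 10^11.
SE(Ŷ) = √(6.4243563 × 10^11) = 801520.

801520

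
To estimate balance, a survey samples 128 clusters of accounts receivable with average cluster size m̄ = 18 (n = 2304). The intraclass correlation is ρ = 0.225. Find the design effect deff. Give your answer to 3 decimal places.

4.825

deff = 1 + (18 − 1)·0.225 = 1 + 3.825 = 4.825.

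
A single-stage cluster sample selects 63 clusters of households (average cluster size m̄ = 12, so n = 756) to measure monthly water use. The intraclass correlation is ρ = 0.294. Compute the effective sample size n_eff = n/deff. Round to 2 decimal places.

178.55

deff = 1 + (12 − 1)·0.294 = 1 + 3.234 = 4.234.
n_eff = 756 / 4.234 = 178.55.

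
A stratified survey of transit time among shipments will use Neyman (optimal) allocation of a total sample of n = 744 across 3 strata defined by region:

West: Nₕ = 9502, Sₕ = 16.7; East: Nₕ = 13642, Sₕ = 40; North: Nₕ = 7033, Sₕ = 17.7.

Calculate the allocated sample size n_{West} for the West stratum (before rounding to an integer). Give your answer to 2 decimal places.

142.44

Neyman allocation: nₕ = n·NₕSₕ / Σⱼ NⱼSⱼ.
Σ NⱼSⱼ = 9502·16.7 + 13642·40 + 7033·17.7 = 828847.5.
n_{West} = 744·9502·16.7 / 828847.5 = 142.44.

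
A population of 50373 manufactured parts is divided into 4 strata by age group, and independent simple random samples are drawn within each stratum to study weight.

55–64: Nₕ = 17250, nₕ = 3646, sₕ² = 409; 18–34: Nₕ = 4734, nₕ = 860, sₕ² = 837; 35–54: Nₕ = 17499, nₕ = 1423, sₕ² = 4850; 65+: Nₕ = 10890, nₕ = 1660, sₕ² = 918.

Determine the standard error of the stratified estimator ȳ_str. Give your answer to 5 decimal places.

0.64589

Var(ȳ_str) = Σₕ Wₕ²(1 − fₕ)sₕ²/nₕ with Wₕ = Nₕ/N, N = 50373.
55–64: Wₕ = 0.34244536; term = 0.34244536²·(1 − 0.21136232)·409/3646 = 0.010374489.
18–34: Wₕ = 0.09397892; term = 0.09397892²·(1 − 0.18166455)·837/860 = 0.0070342734.
35–54: Wₕ = 0.34738848; term = 0.34738848²·(1 − 0.08131893)·4850/1423 = 0.37786132.
65+: Wₕ = 0.21618724; term = 0.21618724²·(1 − 0.15243343)·918/1660 = 0.021906275.
Sum = 0.41717636.
SE = √(0.41717636) = 0.64589.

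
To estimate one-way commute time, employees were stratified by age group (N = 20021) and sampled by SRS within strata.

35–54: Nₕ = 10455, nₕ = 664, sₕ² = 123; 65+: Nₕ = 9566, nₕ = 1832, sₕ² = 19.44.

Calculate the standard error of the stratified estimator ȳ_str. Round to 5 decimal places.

Var(ȳ_str) = Σₕ Wₕ²(1 − fₕ)sₕ²/nₕ with Wₕ = Nₕ/N, N = 20021.
35–54: Wₕ = 0.52220169; term = 0.52220169²·(1 − 0.06351028)·123/664 = 0.047306039.
65+: Wₕ = 0.47779831; term = 0.47779831²·(1 − 0.19151160)·19.44/1832 = 0.0019585461.
Sum = 0.049264585.
SE = √(0.049264585) = 0.22196.

0.22196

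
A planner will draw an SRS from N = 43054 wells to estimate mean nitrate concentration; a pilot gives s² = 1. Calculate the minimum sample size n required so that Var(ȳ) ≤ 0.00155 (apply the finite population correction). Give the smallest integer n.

Without fpc, n₀ = s²/D = 1/0.00155 = 645.1613.
With fpc, (1 − n/N)·s²/n ≤ D requires n ≥ n₀/(1 + n₀/N) = 645.1613/(1 + 645.1613/43054) = 635.6363.
Rounding up, n = 636.

636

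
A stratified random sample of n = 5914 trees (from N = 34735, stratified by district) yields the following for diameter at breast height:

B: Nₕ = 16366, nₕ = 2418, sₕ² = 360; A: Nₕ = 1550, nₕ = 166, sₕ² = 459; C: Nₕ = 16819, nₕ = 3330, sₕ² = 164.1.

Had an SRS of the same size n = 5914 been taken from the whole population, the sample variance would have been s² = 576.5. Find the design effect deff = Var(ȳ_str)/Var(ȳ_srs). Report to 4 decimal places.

0.5236

Var(ȳ_str) = Σ Wₕ²(1−fₕ)sₕ²/nₕ with Wₕ = Nₕ/34735:
  B: (16366/34735)²·(1−2418/16366)·360/2418 = 0.028168653
  A: (1550/34735)²·(1−166/1550)·459/166 = 0.0049162932
  C: (16819/34735)²·(1−3330/16819)·164.1/3330 = 0.0092663706
  → Var(ȳ_str) = 0.042351317.
Var(ȳ_srs) = (1 − 5914/34735)·576.5/5914 = 0.080883462.
deff = 0.042351317 / 0.080883462 = 0.5236.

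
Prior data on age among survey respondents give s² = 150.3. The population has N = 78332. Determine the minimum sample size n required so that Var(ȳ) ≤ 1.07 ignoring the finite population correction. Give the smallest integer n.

Without fpc, n₀ = s²/D = 150.3/1.07 = 140.4673.
Rounding up, n = 141.

141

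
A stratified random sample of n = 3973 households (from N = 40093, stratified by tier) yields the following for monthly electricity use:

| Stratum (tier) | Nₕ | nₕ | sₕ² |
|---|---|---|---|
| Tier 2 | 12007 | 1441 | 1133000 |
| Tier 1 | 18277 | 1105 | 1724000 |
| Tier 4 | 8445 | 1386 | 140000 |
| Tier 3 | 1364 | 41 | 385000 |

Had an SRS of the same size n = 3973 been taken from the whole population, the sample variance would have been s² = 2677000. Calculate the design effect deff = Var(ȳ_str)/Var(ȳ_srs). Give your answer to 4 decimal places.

0.6276

Var(ȳ_str) = Σ Wₕ²(1−fₕ)sₕ²/nₕ with Wₕ = Nₕ/40093:
  Tier 2: (12007/40093)²·(1−1441/12007)·1133000/1441 = 62.054594
  Tier 1: (18277/40093)²·(1−1105/18277)·1724000/1105 = 304.62368
  Tier 4: (8445/40093)²·(1−1386/8445)·140000/1386 = 3.7460238
  Tier 3: (1364/40093)²·(1−41/1364)·385000/41 = 10.541781
  → Var(ȳ_str) = 380.96608.
Var(ȳ_srs) = (1 − 3973/40093)·2677000/3973 = 607.02838.
deff = 380.96608 / 607.02838 = 0.6276.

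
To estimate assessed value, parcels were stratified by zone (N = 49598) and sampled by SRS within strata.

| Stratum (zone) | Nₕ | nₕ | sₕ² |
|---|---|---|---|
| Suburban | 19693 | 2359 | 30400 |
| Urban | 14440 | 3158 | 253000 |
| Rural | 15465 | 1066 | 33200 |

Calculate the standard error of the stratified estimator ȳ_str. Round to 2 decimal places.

Var(ȳ_str) = Σₕ Wₕ²(1 − fₕ)sₕ²/nₕ with Wₕ = Nₕ/N, N = 49598.
Suburban: Wₕ = 0.39705230; term = 0.39705230²·(1 − 0.11978876)·30400/2359 = 1.788249.
Urban: Wₕ = 0.29114077; term = 0.29114077²·(1 − 0.21869806)·253000/3158 = 5.305586.
Rural: Wₕ = 0.31180693; term = 0.31180693²·(1 − 0.06892984)·33200/1066 = 2.8192579.
Sum = 9.9130929.
SE = √(9.9130929) = 3.15.

3.15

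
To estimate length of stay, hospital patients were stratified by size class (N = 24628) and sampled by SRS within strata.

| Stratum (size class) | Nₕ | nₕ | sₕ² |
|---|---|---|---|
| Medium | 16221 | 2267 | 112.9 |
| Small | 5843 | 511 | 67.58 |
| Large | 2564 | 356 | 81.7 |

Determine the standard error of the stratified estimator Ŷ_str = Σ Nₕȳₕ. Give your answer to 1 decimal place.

Var(Ŷ_str) = Σₕ Nₕ²(1 − fₕ)sₕ²/nₕ.
Medium: 16221²·(1 − 2267/16221)·112.9/2267 = 1.1272462 × 10^7.
Small: 5843²·(1 − 511/5843)·67.58/511 = 4.1202476 × 10^6.
Large: 2564²·(1 − 356/2564)·81.7/356 = 1.2992393 × 10^6.
Sum = 1.6691949 × 10^7.
SE = √(1.6691949 × 10^7) = 4085.6.

4085.6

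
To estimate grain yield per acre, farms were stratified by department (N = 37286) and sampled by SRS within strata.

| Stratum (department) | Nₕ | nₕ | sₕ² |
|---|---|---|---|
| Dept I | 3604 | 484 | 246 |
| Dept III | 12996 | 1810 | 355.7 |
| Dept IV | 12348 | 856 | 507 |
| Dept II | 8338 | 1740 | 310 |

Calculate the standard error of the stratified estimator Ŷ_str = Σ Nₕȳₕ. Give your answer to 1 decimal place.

Var(Ŷ_str) = Σₕ Nₕ²(1 − fₕ)sₕ²/nₕ.
Dept I: 3604²·(1 − 484/3604)·246/484 = 5.7151696 × 10^6.
Dept III: 12996²·(1 − 1810/12996)·355.7/1810 = 2.8568656 × 10^7.
Dept IV: 12348²·(1 − 856/12348)·507/856 = 8.4047816 × 10^7.
Dept II: 8338²·(1 − 1740/8338)·310/1740 = 9.8013669 × 10^6.
Sum = 1.2813301 × 10^8.
SE = √(1.2813301 × 10^8) = 11319.6.

11319.6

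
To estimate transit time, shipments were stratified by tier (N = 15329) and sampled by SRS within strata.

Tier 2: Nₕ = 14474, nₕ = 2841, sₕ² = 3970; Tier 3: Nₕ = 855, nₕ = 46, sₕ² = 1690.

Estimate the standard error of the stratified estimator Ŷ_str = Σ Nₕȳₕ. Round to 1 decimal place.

16146.2

Var(Ŷ_str) = Σₕ Nₕ²(1 − fₕ)sₕ²/nₕ.
Tier 2: 14474²·(1 − 2841/14474)·3970/2841 = 2.3528789 × 10^8.
Tier 3: 855²·(1 − 46/855)·1690/46 = 2.5412273 × 10^7.
Sum = 2.6070016 × 10^8.
SE = √(2.6070016 × 10^8) = 16146.2.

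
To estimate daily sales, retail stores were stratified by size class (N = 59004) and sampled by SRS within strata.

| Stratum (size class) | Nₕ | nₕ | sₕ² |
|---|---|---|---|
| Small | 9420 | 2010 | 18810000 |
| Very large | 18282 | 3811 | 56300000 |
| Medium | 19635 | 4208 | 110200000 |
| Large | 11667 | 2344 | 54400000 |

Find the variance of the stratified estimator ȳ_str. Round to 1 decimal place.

Var(ȳ_str) = Σₕ Wₕ²(1 − fₕ)sₕ²/nₕ with Wₕ = Nₕ/N, N = 59004.
Small: Wₕ = 0.15965019; term = 0.15965019²·(1 − 0.21337580)·18810000/2010 = 187.62856.
Very large: Wₕ = 0.30984340; term = 0.30984340²·(1 − 0.20845641)·56300000/3811 = 1122.6097.
Medium: Wₕ = 0.33277405; term = 0.33277405²·(1 − 0.21431118)·110200000/4208 = 2278.5331.
Large: Wₕ = 0.19773236; term = 0.19773236²·(1 − 0.20090855)·54400000/2344 = 725.09225.
Sum = 4313.8636.

4313.9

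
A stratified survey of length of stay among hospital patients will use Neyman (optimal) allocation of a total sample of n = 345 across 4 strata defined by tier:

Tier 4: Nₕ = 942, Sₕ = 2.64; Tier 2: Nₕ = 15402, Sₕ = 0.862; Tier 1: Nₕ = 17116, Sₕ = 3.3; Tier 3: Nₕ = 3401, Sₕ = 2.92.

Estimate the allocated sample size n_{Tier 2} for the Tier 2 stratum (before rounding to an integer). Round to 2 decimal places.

Neyman allocation: nₕ = n·NₕSₕ / Σⱼ NⱼSⱼ.
Σ NⱼSⱼ = 942·2.64 + 15402·0.862 + 17116·3.3 + 3401·2.92 = 82177.124.
n_{Tier 2} = 345·15402·0.862 / 82177.124 = 55.74.

55.74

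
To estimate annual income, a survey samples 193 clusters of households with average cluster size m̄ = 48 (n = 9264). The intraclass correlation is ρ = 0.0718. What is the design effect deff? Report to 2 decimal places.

4.37

deff = 1 + (48 − 1)·0.0718 = 1 + 3.3746 = 4.3746.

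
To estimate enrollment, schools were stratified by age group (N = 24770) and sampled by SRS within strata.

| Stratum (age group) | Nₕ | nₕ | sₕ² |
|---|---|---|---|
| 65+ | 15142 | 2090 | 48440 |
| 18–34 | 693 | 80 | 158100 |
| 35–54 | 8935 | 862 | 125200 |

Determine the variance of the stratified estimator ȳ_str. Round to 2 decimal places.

25.91

Var(ȳ_str) = Σₕ Wₕ²(1 − fₕ)sₕ²/nₕ with Wₕ = Nₕ/N, N = 24770.
65+: Wₕ = 0.61130400; term = 0.61130400²·(1 − 0.13802668)·48440/2090 = 7.4656245.
18–34: Wₕ = 0.02797739; term = 0.02797739²·(1 − 0.11544012)·158100/80 = 1.3683071.
35–54: Wₕ = 0.36071861; term = 0.36071861²·(1 − 0.09647454)·125200/862 = 17.075544.
Sum = 25.909476.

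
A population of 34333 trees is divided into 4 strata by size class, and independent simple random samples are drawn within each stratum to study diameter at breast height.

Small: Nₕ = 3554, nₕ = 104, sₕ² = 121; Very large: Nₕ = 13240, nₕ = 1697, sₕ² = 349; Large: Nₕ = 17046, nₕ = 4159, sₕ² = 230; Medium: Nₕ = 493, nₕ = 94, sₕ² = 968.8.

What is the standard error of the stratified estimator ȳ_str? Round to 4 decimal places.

Var(ȳ_str) = Σₕ Wₕ²(1 − fₕ)sₕ²/nₕ with Wₕ = Nₕ/N, N = 34333.
Small: Wₕ = 0.10351557; term = 0.10351557²·(1 − 0.02926280)·121/104 = 0.01210222.
Very large: Wₕ = 0.38563481; term = 0.38563481²·(1 − 0.12817221)·349/1697 = 0.026664089.
Large: Wₕ = 0.49649026; term = 0.49649026²·(1 − 0.24398686)·230/4159 = 0.01030599.
Medium: Wₕ = 0.01435936; term = 0.01435936²·(1 − 0.19066937)·968.8/94 = 0.0017198976.
Sum = 0.050792197.
SE = √(0.050792197) = 0.2254.

0.2254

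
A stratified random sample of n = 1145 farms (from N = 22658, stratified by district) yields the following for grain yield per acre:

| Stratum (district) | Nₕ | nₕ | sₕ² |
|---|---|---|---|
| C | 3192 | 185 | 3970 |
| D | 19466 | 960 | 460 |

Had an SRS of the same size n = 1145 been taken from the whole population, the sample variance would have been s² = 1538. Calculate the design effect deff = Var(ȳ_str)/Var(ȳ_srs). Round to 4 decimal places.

Var(ȳ_str) = Σ Wₕ²(1−fₕ)sₕ²/nₕ with Wₕ = Nₕ/22658:
  C: (3192/22658)²·(1−185/3192)·3970/185 = 0.40121018
  D: (19466/22658)²·(1−960/19466)·460/960 = 0.33622711
  → Var(ȳ_str) = 0.73743729.
Var(ȳ_srs) = (1 − 1145/22658)·1538/1145 = 1.2753525.
deff = 0.73743729 / 1.2753525 = 0.5782.

0.5782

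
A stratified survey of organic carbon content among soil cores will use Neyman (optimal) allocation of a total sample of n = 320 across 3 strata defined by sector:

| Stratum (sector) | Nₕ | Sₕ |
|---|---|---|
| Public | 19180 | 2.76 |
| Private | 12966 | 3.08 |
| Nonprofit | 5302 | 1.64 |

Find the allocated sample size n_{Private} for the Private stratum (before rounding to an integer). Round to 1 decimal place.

Neyman allocation: nₕ = n·NₕSₕ / Σⱼ NⱼSⱼ.
Σ NⱼSⱼ = 19180·2.76 + 12966·3.08 + 5302·1.64 = 101567.36.
n_{Private} = 320·12966·3.08 / 101567.36 = 125.8.

125.8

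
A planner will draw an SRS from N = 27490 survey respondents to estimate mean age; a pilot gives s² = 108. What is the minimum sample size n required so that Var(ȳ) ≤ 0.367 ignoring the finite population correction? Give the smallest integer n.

Without fpc, n₀ = s²/D = 108/0.367 = 294.2779.
Rounding up, n = 295.

295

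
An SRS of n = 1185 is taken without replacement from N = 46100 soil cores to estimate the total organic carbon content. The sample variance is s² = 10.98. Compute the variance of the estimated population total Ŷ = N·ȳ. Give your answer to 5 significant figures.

Var(Ŷ) = N²·Var(ȳ) = N²·(1 − n/N)·s²/n.
f = 1185/46100 = 0.02570499; Var(ȳ) = 0.97429501·10.98/1185 = 0.0090276449.
Var(Ŷ) = 46100² · 0.0090276449 = 1.9185641 × 10^7.

1.9186 × 10^7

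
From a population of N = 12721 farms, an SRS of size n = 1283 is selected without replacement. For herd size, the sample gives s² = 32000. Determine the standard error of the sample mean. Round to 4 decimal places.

Under SRS without replacement, Var(ȳ) = (1 − f)·s²/n with f = n/N = 1283/12721 = 0.10085685.
Var(ȳ) = (1 − 0.10085685)·32000/1283 = 0.89914315·24.941543 = 22.426018.
SE(ȳ) = √(22.426018) = 4.7356.

4.7356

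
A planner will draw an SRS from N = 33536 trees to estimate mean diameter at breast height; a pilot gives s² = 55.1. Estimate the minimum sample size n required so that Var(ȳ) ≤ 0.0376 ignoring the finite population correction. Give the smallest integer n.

1466

Without fpc, n₀ = s²/D = 55.1/0.0376 = 1465.4255.
Rounding up, n = 1466.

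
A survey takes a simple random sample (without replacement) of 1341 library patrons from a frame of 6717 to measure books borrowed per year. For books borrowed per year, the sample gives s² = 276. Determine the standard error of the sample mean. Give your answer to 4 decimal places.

0.4059

Under SRS without replacement, Var(ȳ) = (1 − f)·s²/n with f = n/N = 1341/6717 = 0.19964270.
Var(ȳ) = (1 − 0.19964270)·276/1341 = 0.80035730·0.20581655 = 0.16472678.
SE(ȳ) = √(0.16472678) = 0.4059.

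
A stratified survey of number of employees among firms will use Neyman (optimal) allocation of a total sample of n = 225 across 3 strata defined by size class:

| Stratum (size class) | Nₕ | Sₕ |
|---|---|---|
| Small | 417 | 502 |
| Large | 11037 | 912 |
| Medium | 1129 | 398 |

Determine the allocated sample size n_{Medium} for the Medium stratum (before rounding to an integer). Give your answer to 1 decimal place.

Neyman allocation: nₕ = n·NₕSₕ / Σⱼ NⱼSⱼ.
Σ NⱼSⱼ = 417·502 + 11037·912 + 1129·398 = 1.072442 × 10^7.
n_{Medium} = 225·1129·398 / (1.072442 × 10^7) = 9.4.

9.4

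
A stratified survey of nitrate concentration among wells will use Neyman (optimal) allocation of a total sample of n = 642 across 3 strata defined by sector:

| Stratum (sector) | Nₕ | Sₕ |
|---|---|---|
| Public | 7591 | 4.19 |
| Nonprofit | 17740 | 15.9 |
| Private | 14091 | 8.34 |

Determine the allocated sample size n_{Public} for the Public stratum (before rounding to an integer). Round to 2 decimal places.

47.33

Neyman allocation: nₕ = n·NₕSₕ / Σⱼ NⱼSⱼ.
Σ NⱼSⱼ = 7591·4.19 + 17740·15.9 + 14091·8.34 = 431391.23.
n_{Public} = 642·7591·4.19 / 431391.23 = 47.33.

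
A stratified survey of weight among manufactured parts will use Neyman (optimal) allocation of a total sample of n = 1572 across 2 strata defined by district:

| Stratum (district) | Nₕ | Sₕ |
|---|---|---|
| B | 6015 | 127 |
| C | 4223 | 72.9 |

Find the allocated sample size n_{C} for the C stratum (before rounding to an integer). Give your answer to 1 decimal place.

Neyman allocation: nₕ = n·NₕSₕ / Σⱼ NⱼSⱼ.
Σ NⱼSⱼ = 6015·127 + 4223·72.9 = 1.0717617 × 10^6.
n_{C} = 1572·4223·72.9 / (1.0717617 × 10^6) = 451.5.

451.5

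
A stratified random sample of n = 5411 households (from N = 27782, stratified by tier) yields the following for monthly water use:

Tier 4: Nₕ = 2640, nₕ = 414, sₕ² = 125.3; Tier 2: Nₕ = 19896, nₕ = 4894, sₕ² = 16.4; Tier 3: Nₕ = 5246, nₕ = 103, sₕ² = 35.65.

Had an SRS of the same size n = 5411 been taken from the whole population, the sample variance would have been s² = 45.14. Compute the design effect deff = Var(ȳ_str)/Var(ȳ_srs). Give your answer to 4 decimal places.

Var(ȳ_str) = Σ Wₕ²(1−fₕ)sₕ²/nₕ with Wₕ = Nₕ/27782:
  Tier 4: (2640/27782)²·(1−414/2640)·125.3/414 = 0.0023043731
  Tier 2: (19896/27782)²·(1−4894/19896)·16.4/4894 = 0.001295889
  Tier 3: (5246/27782)²·(1−103/5246)·35.65/103 = 0.012098739
  → Var(ȳ_str) = 0.015699001.
Var(ȳ_srs) = (1 − 5411/27782)·45.14/5411 = 0.0067174727.
deff = 0.015699001 / 0.0067174727 = 2.3370.

2.3370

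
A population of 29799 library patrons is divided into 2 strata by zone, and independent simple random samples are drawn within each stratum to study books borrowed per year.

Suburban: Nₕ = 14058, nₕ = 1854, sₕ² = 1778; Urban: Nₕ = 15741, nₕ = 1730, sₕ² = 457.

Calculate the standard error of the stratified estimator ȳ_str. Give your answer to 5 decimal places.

Var(ȳ_str) = Σₕ Wₕ²(1 − fₕ)sₕ²/nₕ with Wₕ = Nₕ/N, N = 29799.
Suburban: Wₕ = 0.47176080; term = 0.47176080²·(1 − 0.13188220)·1778/1854 = 0.18528676.
Urban: Wₕ = 0.52823920; term = 0.52823920²·(1 − 0.10990407)·457/1730 = 0.065609718.
Sum = 0.25089648.
SE = √(0.25089648) = 0.50090.

0.50090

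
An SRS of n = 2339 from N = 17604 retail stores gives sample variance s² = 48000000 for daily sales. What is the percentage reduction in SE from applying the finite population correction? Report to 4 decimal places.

6.8801

f = n/N = 2339/17604 = 0.13286753.
SE_no-fpc = √(s²/n) = 143.25359; SE_fpc = √((1−f)s²/n) = 133.39767.
Ratio = √(1−f) = 0.93119948. Reduction = 100·(1 − 0.93119948) = 6.8801%.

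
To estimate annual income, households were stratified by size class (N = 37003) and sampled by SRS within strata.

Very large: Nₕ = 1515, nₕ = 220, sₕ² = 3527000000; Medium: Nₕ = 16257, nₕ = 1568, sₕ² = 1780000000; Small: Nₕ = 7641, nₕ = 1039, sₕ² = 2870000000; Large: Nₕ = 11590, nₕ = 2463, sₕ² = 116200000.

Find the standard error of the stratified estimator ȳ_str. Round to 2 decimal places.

571.29

Var(ȳ_str) = Σₕ Wₕ²(1 − fₕ)sₕ²/nₕ with Wₕ = Nₕ/N, N = 37003.
Very large: Wₕ = 0.04094263; term = 0.04094263²·(1 − 0.14521452)·3527000000/220 = 22971.603.
Medium: Wₕ = 0.43934276; term = 0.43934276²·(1 − 0.09645076)·1780000000/1568 = 197985.19.
Small: Wₕ = 0.20649677; term = 0.20649677²·(1 − 0.13597697)·2870000000/1039 = 101769.63.
Large: Wₕ = 0.31321785; term = 0.31321785²·(1 − 0.21251079)·116200000/2463 = 3644.8472.
Sum = 326371.27.
SE = √(326371.27) = 571.29.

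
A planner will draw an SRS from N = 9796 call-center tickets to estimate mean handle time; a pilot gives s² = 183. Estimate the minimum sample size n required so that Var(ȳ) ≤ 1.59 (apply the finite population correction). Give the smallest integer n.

114

Without fpc, n₀ = s²/D = 183/1.59 = 115.0943.
With fpc, (1 − n/N)·s²/n ≤ D requires n ≥ n₀/(1 + n₀/N) = 115.0943/(1 + 115.0943/9796) = 113.7577.
Rounding up, n = 114.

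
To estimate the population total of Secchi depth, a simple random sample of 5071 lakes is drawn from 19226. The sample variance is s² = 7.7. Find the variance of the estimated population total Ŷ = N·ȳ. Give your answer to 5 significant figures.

Var(Ŷ) = N²·Var(ȳ) = N²·(1 − n/N)·s²/n.
f = 5071/19226 = 0.26375741; Var(ȳ) = 0.73624259·7.7/5071 = 0.0011179389.
Var(Ŷ) = 19226² · 0.0011179389 = 413233.9.

413230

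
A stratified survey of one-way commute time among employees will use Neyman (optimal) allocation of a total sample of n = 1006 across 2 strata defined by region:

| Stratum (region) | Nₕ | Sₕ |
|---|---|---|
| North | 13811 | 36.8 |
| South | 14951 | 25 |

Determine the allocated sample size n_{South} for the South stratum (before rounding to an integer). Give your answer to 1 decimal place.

Neyman allocation: nₕ = n·NₕSₕ / Σⱼ NⱼSⱼ.
Σ NⱼSⱼ = 13811·36.8 + 14951·25 = 882019.8.
n_{South} = 1006·14951·25 / 882019.8 = 426.3.

426.3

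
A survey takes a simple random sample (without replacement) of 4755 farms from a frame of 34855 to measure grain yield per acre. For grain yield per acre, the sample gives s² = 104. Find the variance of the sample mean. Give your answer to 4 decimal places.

Under SRS without replacement, Var(ȳ) = (1 − f)·s²/n with f = n/N = 4755/34855 = 0.13642232.
Var(ȳ) = (1 − 0.13642232)·104/4755 = 0.86357768·0.021871714 = 0.018887924.

0.0189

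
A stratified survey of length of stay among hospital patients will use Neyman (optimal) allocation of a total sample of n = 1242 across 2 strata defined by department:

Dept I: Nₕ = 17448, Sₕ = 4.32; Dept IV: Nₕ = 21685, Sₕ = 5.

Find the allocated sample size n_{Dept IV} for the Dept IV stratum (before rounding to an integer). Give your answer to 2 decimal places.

732.66

Neyman allocation: nₕ = n·NₕSₕ / Σⱼ NⱼSⱼ.
Σ NⱼSⱼ = 17448·4.32 + 21685·5 = 183800.36.
n_{Dept IV} = 1242·21685·5 / 183800.36 = 732.66.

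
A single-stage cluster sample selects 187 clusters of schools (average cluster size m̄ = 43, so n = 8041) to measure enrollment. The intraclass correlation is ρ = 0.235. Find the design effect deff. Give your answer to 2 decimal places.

10.87

deff = 1 + (43 − 1)·0.235 = 1 + 9.87 = 10.87.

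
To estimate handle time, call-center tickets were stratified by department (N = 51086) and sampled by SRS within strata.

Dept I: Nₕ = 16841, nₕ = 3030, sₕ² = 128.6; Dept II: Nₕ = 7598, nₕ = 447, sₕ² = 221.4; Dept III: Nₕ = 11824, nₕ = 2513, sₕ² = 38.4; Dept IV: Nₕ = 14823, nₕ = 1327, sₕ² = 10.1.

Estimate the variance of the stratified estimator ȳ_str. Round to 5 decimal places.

0.01532

Var(ȳ_str) = Σₕ Wₕ²(1 − fₕ)sₕ²/nₕ with Wₕ = Nₕ/N, N = 51086.
Dept I: Wₕ = 0.32965979; term = 0.32965979²·(1 − 0.17991806)·128.6/3030 = 0.003782575.
Dept II: Wₕ = 0.14872959; term = 0.14872959²·(1 − 0.05883127)·221.4/447 = 0.01031175.
Dept III: Wₕ = 0.23145284; term = 0.23145284²·(1 − 0.21253383)·38.4/2513 = 6.4460799 × 10^-4.
Dept IV: Wₕ = 0.29015777; term = 0.29015777²·(1 − 0.08952304)·10.1/1327 = 5.8342876 × 10^-4.
Sum = 0.015322362.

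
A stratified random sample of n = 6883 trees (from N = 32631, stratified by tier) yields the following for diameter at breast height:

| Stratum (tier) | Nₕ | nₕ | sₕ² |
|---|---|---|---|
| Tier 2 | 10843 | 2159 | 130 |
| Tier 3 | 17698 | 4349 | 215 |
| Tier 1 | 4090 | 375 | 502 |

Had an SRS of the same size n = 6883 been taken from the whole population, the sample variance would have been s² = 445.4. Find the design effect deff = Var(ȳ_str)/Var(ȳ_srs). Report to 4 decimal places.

Var(ȳ_str) = Σ Wₕ²(1−fₕ)sₕ²/nₕ with Wₕ = Nₕ/32631:
  Tier 2: (10843/32631)²·(1−2159/10843)·130/2159 = 0.0053247499
  Tier 3: (17698/32631)²·(1−4349/17698)·215/4349 = 0.010968853
  Tier 1: (4090/32631)²·(1−375/4090)·502/375 = 0.019102658
  → Var(ȳ_str) = 0.035396261.
Var(ȳ_srs) = (1 − 6883/32631)·445.4/6883 = 0.051060558.
deff = 0.035396261 / 0.051060558 = 0.6932.

0.6932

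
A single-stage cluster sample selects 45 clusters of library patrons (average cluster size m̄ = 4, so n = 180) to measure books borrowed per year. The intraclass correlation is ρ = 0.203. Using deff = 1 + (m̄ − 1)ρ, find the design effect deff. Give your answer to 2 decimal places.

deff = 1 + (4 − 1)·0.203 = 1 + 0.609 = 1.609.

1.61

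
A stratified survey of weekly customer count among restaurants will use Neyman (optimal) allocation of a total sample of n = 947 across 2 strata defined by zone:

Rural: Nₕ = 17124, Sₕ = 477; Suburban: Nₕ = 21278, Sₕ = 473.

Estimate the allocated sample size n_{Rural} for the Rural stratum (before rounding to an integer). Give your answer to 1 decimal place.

Neyman allocation: nₕ = n·NₕSₕ / Σⱼ NⱼSⱼ.
Σ NⱼSⱼ = 17124·477 + 21278·473 = 1.8232642 × 10^7.
n_{Rural} = 947·17124·477 / (1.8232642 × 10^7) = 424.3.

424.3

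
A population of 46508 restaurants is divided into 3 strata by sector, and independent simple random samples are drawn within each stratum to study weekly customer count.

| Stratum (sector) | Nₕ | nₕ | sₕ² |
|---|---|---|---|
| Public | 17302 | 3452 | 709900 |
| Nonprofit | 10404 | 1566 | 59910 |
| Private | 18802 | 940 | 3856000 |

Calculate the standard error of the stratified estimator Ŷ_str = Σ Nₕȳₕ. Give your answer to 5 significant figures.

1.1960 × 10^6

Var(Ŷ_str) = Σₕ Nₕ²(1 − fₕ)sₕ²/nₕ.
Public: 17302²·(1 − 3452/17302)·709900/3452 = 4.9280201 × 10^10.
Nonprofit: 10404²·(1 − 1566/10404)·59910/1566 = 3.5177251 × 10^9.
Private: 18802²·(1 − 940/18802)·3856000/940 = 1.377664 × 10^12.
Sum = 1.4304619 × 10^12.
SE = √(1.4304619 × 10^12) = 1.1960 × 10^6.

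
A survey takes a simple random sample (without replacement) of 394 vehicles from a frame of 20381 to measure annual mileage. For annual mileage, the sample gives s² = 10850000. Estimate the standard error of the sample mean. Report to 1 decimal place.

164.3

Under SRS without replacement, Var(ȳ) = (1 − f)·s²/n with f = n/N = 394/20381 = 0.01933173.
Var(ȳ) = (1 − 0.01933173)·10850000/394 = 0.98066827·27538.071 = 27005.712.
SE(ȳ) = √(27005.712) = 164.3.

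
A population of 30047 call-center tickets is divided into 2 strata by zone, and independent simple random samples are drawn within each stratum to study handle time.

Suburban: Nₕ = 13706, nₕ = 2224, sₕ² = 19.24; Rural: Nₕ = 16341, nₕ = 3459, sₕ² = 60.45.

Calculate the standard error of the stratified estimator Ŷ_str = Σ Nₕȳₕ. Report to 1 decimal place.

2245.1

Var(Ŷ_str) = Σₕ Nₕ²(1 − fₕ)sₕ²/nₕ.
Suburban: 13706²·(1 − 2224/13706)·19.24/2224 = 1.3614402 × 10^6.
Rural: 16341²·(1 − 3459/16341)·60.45/3459 = 3.6788126 × 10^6.
Sum = 5.0402528 × 10^6.
SE = √(5.0402528 × 10^6) = 2245.1.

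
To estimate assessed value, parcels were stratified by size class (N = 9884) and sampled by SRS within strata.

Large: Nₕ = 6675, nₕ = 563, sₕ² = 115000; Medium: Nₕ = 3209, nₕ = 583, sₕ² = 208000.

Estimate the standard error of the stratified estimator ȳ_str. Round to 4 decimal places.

10.7739

Var(ȳ_str) = Σₕ Wₕ²(1 − fₕ)sₕ²/nₕ with Wₕ = Nₕ/N, N = 9884.
Large: Wₕ = 0.67533387; term = 0.67533387²·(1 − 0.08434457)·115000/563 = 85.301877.
Medium: Wₕ = 0.32466613; term = 0.32466613²·(1 − 0.18167653)·208000/583 = 30.774694.
Sum = 116.07657.
SE = √(116.07657) = 10.7739.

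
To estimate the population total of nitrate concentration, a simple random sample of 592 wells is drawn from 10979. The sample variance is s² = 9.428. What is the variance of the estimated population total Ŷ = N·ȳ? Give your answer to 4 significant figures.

Var(Ŷ) = N²·Var(ȳ) = N²·(1 − n/N)·s²/n.
f = 592/10979 = 0.05392112; Var(ȳ) = 0.94607888·9.428/592 = 0.015066945.
Var(Ŷ) = 10979² · 0.015066945 = 1.8161461 × 10^6.

1.816 × 10^6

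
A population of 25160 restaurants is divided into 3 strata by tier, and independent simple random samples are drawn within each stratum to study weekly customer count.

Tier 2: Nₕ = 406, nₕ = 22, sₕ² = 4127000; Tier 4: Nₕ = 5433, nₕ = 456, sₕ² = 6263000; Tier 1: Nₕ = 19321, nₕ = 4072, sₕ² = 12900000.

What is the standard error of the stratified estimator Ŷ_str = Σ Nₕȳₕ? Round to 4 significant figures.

1.155 × 10^6

Var(Ŷ_str) = Σₕ Nₕ²(1 − fₕ)sₕ²/nₕ.
Tier 2: 406²·(1 − 22/406)·4127000/22 = 2.9246173 × 10^10.
Tier 4: 5433²·(1 − 456/5433)·6263000/456 = 3.7138548 × 10^11.
Tier 1: 19321²·(1 − 4072/19321)·12900000/4072 = 9.33368 × 10^11.
Sum = 1.3339997 × 10^12.
SE = √(1.3339997 × 10^12) = 1.155 × 10^6.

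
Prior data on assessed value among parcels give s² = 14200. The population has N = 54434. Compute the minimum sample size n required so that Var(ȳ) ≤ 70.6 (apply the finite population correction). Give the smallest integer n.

201

Without fpc, n₀ = s²/D = 14200/70.6 = 201.1331.
With fpc, (1 − n/N)·s²/n ≤ D requires n ≥ n₀/(1 + n₀/N) = 201.1331/(1 + 201.1331/54434) = 200.3927.
Rounding up, n = 201.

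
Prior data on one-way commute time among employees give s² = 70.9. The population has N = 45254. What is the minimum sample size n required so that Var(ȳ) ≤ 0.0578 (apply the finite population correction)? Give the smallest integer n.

1195

Without fpc, n₀ = s²/D = 70.9/0.0578 = 1226.6436.
With fpc, (1 − n/N)·s²/n ≤ D requires n ≥ n₀/(1 + n₀/N) = 1226.6436/(1 + 1226.6436/45254) = 1194.2720.
Rounding up, n = 1195.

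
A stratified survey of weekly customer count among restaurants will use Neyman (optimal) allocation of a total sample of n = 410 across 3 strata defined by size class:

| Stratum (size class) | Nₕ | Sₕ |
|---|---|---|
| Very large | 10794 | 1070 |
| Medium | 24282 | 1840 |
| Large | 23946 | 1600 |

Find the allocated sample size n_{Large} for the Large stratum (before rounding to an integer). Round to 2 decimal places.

166.15

Neyman allocation: nₕ = n·NₕSₕ / Σⱼ NⱼSⱼ.
Σ NⱼSⱼ = 10794·1070 + 24282·1840 + 23946·1600 = 9.454206 × 10^7.
n_{Large} = 410·23946·1600 / (9.454206 × 10^7) = 166.15.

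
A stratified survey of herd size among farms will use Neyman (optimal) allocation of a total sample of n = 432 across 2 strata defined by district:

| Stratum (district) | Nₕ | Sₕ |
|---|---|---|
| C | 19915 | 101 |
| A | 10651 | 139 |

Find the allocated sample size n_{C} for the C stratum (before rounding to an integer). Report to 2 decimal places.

248.84

Neyman allocation: nₕ = n·NₕSₕ / Σⱼ NⱼSⱼ.
Σ NⱼSⱼ = 19915·101 + 10651·139 = 3.491904 × 10^6.
n_{C} = 432·19915·101 / (3.491904 × 10^6) = 248.84.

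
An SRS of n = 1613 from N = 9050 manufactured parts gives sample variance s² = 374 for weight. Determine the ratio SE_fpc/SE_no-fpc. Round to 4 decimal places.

f = n/N = 1613/9050 = 0.17823204.
SE_no-fpc = √(s²/n) = 0.48152475; SE_fpc = √((1−f)s²/n) = 0.43650902.
Ratio = √(1−f) = 0.90651418.

0.9065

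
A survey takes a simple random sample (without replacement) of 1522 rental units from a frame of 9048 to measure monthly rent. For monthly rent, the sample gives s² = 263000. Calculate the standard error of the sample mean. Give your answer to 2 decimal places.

Under SRS without replacement, Var(ȳ) = (1 − f)·s²/n with f = n/N = 1522/9048 = 0.16821397.
Var(ȳ) = (1 − 0.16821397)·263000/1522 = 0.83178603·172.79895 = 143.73175.
SE(ȳ) = √(143.73175) = 11.99.

11.99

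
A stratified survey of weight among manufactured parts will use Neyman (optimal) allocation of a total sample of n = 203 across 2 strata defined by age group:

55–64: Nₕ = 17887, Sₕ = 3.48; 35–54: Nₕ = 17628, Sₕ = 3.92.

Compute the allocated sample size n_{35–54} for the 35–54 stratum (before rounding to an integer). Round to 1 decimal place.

106.8

Neyman allocation: nₕ = n·NₕSₕ / Σⱼ NⱼSⱼ.
Σ NⱼSⱼ = 17887·3.48 + 17628·3.92 = 131348.52.
n_{35–54} = 203·17628·3.92 / 131348.52 = 106.8.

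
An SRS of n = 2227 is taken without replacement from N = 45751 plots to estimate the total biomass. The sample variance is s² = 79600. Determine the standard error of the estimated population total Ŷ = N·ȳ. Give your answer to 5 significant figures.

Var(Ŷ) = N²·Var(ȳ) = N²·(1 − n/N)·s²/n.
f = 2227/45751 = 0.04867653; Var(ȳ) = 0.95132347·79600/2227 = 34.0033.
Var(Ŷ) = 45751² · 34.0033 = 7.1174143 × 10^10.
SE(Ŷ) = √(7.1174143 × 10^10) = 266780.

266780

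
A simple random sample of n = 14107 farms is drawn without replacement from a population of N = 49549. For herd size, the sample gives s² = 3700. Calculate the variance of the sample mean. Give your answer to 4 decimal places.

0.1876

Under SRS without replacement, Var(ȳ) = (1 − f)·s²/n with f = n/N = 14107/49549 = 0.28470807.
Var(ȳ) = (1 − 0.28470807)·3700/14107 = 0.71529193·0.26228114 = 0.18760758.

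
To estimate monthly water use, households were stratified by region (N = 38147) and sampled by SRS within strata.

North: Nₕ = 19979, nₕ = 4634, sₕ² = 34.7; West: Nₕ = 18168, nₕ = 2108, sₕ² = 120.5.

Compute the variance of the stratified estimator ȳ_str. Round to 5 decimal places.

0.01304

Var(ȳ_str) = Σₕ Wₕ²(1 − fₕ)sₕ²/nₕ with Wₕ = Nₕ/N, N = 38147.
North: Wₕ = 0.52373712; term = 0.52373712²·(1 − 0.23194354)·34.7/4634 = 0.001577587.
West: Wₕ = 0.47626288; term = 0.47626288²·(1 − 0.11602818)·120.5/2108 = 0.011461681.
Sum = 0.013039268.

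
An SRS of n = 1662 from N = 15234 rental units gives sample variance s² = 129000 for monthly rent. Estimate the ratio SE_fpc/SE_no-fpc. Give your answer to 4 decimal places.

0.9439

f = n/N = 1662/15234 = 0.10909807.
SE_no-fpc = √(s²/n) = 8.8100697; SE_fpc = √((1−f)s²/n) = 8.3156135.
Ratio = √(1−f) = 0.94387601.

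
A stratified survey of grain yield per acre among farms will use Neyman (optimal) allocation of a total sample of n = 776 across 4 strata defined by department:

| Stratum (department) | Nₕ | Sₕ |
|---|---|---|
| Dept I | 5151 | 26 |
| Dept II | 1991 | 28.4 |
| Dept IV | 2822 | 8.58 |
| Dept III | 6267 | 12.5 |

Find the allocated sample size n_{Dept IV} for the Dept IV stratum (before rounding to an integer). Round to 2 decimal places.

64.12

Neyman allocation: nₕ = n·NₕSₕ / Σⱼ NⱼSⱼ.
Σ NⱼSⱼ = 5151·26 + 1991·28.4 + 2822·8.58 + 6267·12.5 = 293020.66.
n_{Dept IV} = 776·2822·8.58 / 293020.66 = 64.12.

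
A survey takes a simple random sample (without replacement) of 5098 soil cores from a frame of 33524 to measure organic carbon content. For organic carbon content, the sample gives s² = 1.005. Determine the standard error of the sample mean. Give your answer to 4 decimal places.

Under SRS without replacement, Var(ȳ) = (1 − f)·s²/n with f = n/N = 5098/33524 = 0.15207016.
Var(ȳ) = (1 − 0.15207016)·1.005/5098 = 0.84792984·1.9713613 × 10^-4 = 1.6715761 × 10^-4.
SE(ȳ) = √(1.6715761 × 10^-4) = 0.0129.

0.0129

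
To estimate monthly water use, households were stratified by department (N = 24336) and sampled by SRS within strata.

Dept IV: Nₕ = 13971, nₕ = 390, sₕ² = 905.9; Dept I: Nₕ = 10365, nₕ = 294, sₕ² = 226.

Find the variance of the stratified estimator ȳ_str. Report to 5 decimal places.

0.87967

Var(ȳ_str) = Σₕ Wₕ²(1 − fₕ)sₕ²/nₕ with Wₕ = Nₕ/N, N = 24336.
Dept IV: Wₕ = 0.57408777; term = 0.57408777²·(1 − 0.02791497)·905.9/390 = 0.74417744.
Dept I: Wₕ = 0.42591223; term = 0.42591223²·(1 − 0.02836469)·226/294 = 0.13548918.
Sum = 0.87966662.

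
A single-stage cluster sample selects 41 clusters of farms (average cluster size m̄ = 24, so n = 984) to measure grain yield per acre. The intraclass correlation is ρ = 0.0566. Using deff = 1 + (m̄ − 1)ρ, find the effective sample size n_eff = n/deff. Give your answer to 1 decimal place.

deff = 1 + (24 − 1)·0.0566 = 1 + 1.3018 = 2.3018.
n_eff = 984 / 2.3018 = 427.5.

427.5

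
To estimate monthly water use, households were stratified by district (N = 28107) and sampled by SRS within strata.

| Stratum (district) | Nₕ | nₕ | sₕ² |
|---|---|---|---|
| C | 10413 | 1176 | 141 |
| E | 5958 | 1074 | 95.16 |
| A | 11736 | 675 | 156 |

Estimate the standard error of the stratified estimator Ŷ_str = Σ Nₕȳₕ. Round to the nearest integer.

Var(Ŷ_str) = Σₕ Nₕ²(1 − fₕ)sₕ²/nₕ.
C: 10413²·(1 − 1176/10413)·141/1176 = 1.1532371 × 10^7.
E: 5958²·(1 − 1074/5958)·95.16/1074 = 2.5782576 × 10^6.
A: 11736²·(1 − 675/11736)·156/675 = 3.0000972 × 10^7.
Sum = 4.4111601 × 10^7.
SE = √(4.4111601 × 10^7) = 6642.

6642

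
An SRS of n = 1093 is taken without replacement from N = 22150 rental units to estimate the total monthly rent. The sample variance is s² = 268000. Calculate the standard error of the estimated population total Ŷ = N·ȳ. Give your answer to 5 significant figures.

338180

Var(Ŷ) = N²·Var(ȳ) = N²·(1 − n/N)·s²/n.
f = 1093/22150 = 0.04934537; Var(ȳ) = 0.95065463·268000/1093 = 233.09738.
Var(Ŷ) = 22150² · 233.09738 = 1.1436282 × 10^11.
SE(Ŷ) = √(1.1436282 × 10^11) = 338180.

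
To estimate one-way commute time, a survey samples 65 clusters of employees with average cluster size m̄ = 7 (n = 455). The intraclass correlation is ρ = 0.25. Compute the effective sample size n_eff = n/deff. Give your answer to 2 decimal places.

182.00

deff = 1 + (7 − 1)·0.25 = 1 + 1.5 = 2.5.
n_eff = 455 / 2.5 = 182.00.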